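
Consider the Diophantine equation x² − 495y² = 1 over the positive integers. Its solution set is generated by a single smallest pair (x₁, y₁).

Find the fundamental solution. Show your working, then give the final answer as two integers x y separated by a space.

[22; 4,44] for √495; ℓ=2 ⇒ convergent index 1
i=0: a=22 ⇒ p=22, q=1
i=1: a=4 ⇒ p=89, q=4
fundamental: x₁=89, y₁=4  (since 7921 − 495·16 = 1)

89 4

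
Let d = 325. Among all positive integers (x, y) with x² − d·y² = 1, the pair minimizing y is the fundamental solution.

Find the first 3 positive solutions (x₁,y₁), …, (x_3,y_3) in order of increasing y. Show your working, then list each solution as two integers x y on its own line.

649 36
842401 46728
1093435849 60652908

√325 → a₀=18, period (36); ℓ=1 odd so k=1
i=0: a=18 ⇒ p=18, q=1
i=1: a=36 ⇒ p=649, q=36
→ (649, 36).  Check: 649²=421201, 325·36²=421200, difference 1.
(649+36√325)^2 = 842401 + 46728√325
(649+36√325)^3 = 1093435849 + 60652908√325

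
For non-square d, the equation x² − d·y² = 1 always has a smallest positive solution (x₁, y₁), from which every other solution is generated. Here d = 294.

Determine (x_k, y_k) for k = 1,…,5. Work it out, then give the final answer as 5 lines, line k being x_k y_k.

√294 = [17; 6,1,4,1,6,34, …], period ℓ=6 (even) → k=5
a_0=17:  p_0=17·1+0=17,  q_0=17·0+1=1
a_1=6:  p_1=6·17+1=103,  q_1=6·1+0=6
…
a_3=4:  p_3=4·120+103=583,  q_3=4·7+6=34
a_4=1:  p_4=1·583+120=703,  q_4=1·34+7=41
a_5=6:  p_5=6·703+583=4801,  q_5=6·41+34=280
(x₁, y₁) = (4801, 280);  4801² − 294·280² = 1 ✓
(x_2, y_2) = (4801·4801 + 294·280·280, 4801·280 + 280·4801) = (46099201, 2688560)
(x_3, y_3) = (4801·46099201 + 294·280·2688560, 4801·2688560 + 280·46099201) = (442644523201, 25815552840)
(x_4, y_4) = (4801·442644523201 + 294·280·25815552840, 4801·25815552840 + 280·442644523201) = (4250272665676801, 247880935681120)
(x_5, y_5) = (4801·4250272665676801 + 294·280·247880935681120, 4801·247880935681120 + 280·4250272665676801) = (40811117693184120001, 2380152718594561400)

4801 280
46099201 2688560
442644523201 25815552840
4250272665676801 247880935681120
40811117693184120001 2380152718594561400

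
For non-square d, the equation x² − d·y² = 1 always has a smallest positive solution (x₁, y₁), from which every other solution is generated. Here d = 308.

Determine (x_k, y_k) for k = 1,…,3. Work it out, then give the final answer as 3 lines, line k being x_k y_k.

351 20
246401 14040
172973151 9856060

[17; 1,1,4,1,1,34] for √308; ℓ=6 ⇒ convergent index 5
a_0=17:  p_0=17·1+0=17,  q_0=17·0+1=1
a_1=1:  p_1=1·17+1=18,  q_1=1·1+0=1
a_2=1:  p_2=1·18+17=35,  q_2=1·1+1=2
…
a_4=1:  p_4=1·158+35=193,  q_4=1·9+2=11
a_5=1:  p_5=1·193+158=351,  q_5=1·11+9=20
→ (351, 20).  Check: 351²=123201, 308·20²=123200, difference 1.
(351+20√308)^2 = 246401 + 14040√308
(351+20√308)^3 = 172973151 + 9856060√308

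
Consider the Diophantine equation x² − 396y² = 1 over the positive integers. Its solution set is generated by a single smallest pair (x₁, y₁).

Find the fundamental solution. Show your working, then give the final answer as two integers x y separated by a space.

199 10

√396 = [19; 1,8,1,38, …], period ℓ=4 (even) → k=3
i=0: a=19 ⇒ p=19, q=1
i=1: a=1 ⇒ p=20, q=1
i=2: a=8 ⇒ p=179, q=9
i=3: a=1 ⇒ p=199, q=10
(x₁, y₁) = (199, 10);  199² − 396·10² = 1 ✓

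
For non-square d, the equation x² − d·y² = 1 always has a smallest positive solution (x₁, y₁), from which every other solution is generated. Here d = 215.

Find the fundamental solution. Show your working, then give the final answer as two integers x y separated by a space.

√215 = [14; 1,1,1,28, …], period ℓ=4 (even) → k=3
k=0  a_k=14  p_k/q_k = 14/1
…
k=2  a_k=1  p_k/q_k = 29/2
k=3  a_k=1  p_k/q_k = 44/3
fundamental: x₁=44, y₁=3  (since 1936 − 215·9 = 1)

44 3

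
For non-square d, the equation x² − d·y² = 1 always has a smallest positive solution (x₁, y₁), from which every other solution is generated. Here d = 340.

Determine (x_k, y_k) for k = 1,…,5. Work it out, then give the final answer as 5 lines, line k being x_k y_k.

√340 = [18; 2,3,1,1,1,…,3,2,36, …], period ℓ=14 (even) → k=13
i=0: a=18 ⇒ p=18, q=1
i=1: a=2 ⇒ p=37, q=2
i=2: a=3 ⇒ p=129, q=7
i=3: a=1 ⇒ p=166, q=9
…
i=7: a=8 ⇒ p=6509, q=353
i=8: a=1 ⇒ p=7265, q=394
i=9: a=1 ⇒ p=13774, q=747
i=10: a=1 ⇒ p=21039, q=1141
…
i=12: a=3 ⇒ p=125478, q=6805
i=13: a=2 ⇒ p=285769, q=15498
fundamental: x₁=285769, y₁=15498  (since 81663921361 − 340·240188004 = 1)
(x_2, y_2) = (285769·285769 + 340·15498·15498, 285769·15498 + 15498·285769) = (163327842721, 8857695924)
(x_3, y_3) = (285769·163327842721 + 340·15498·8857695924, 285769·8857695924 + 15498·163327842721) = (93348068572789129, 5062509812995614)
(x_4, y_4) = (285769·93348068572789129 + 340·15498·5062509812995614, 285769·5062509812995614 + 15498·93348068572789129) = (53351968415791425367681, 2893416733491029538408)
(x_5, y_5) = (285769·53351968415791425367681 + 340·15498·2893416733491029538408, 285769·2893416733491029538408 + 15498·53351968415791425367681) = (30492677324331251603220874249, 1653697613020933530509635890)

285769 15498
163327842721 8857695924
93348068572789129 5062509812995614
53351968415791425367681 2893416733491029538408
30492677324331251603220874249 1653697613020933530509635890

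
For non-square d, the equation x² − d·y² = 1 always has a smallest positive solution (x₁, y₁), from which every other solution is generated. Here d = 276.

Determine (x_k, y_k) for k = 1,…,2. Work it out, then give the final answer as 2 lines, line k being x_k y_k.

[16; 1,1,1,1,2,2,2,1,1,1,1,32] for √276; ℓ=12 ⇒ convergent index 11
a_0=16:  p_0=16·1+0=16,  q_0=16·0+1=1
a_1=1:  p_1=1·16+1=17,  q_1=1·1+0=1
a_2=1:  p_2=1·17+16=33,  q_2=1·1+1=2
a_3=1:  p_3=1·33+17=50,  q_3=1·2+1=3
a_4=1:  p_4=1·50+33=83,  q_4=1·3+2=5
a_5=2:  p_5=2·83+50=216,  q_5=2·5+3=13
a_6=2:  p_6=2·216+83=515,  q_6=2·13+5=31
a_7=2:  p_7=2·515+216=1246,  q_7=2·31+13=75
a_8=1:  p_8=1·1246+515=1761,  q_8=1·75+31=106
…
a_10=1:  p_10=1·3007+1761=4768,  q_10=1·181+106=287
a_11=1:  p_11=1·4768+3007=7775,  q_11=1·287+181=468
fundamental: x₁=7775, y₁=468  (since 60450625 − 276·219024 = 1)
(x_2, y_2) = (7775·7775 + 276·468·468, 7775·468 + 468·7775) = (120901249, 7277400)

7775 468
120901249 7277400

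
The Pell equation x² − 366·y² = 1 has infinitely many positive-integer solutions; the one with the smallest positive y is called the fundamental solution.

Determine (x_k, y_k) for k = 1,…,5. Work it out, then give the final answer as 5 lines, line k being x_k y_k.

[19; 7,1,1,1,2,12,2,1,1,1,7,38] for √366; ℓ=12 ⇒ convergent index 11
step 0: (19, 1)  from 19·(1,0) + (0,1)
step 1: (134, 7)  from 7·(19,1) + (1,0)
step 2: (153, 8)  from 1·(134,7) + (19,1)
…
step 7: (30055, 1571)  from 2·(14444,755) + (1167,61)
…
step 9: (74554, 3897)  from 1·(44499,2326) + (30055,1571)
step 10: (119053, 6223)  from 1·(74554,3897) + (44499,2326)
step 11: (907925, 47458)  from 7·(119053,6223) + (74554,3897)
fundamental: x₁=907925, y₁=47458  (since 824327805625 − 366·2252261764 = 1)
(x_2, y_2) = (907925·907925 + 366·47458·47458, 907925·47458 + 47458·907925) = (1648655611249, 86176609300)
(x_3, y_3) = (907925·1648655611249 + 366·47458·86176609300, 907925·86176609300 + 47458·1648655611249) = (2993711291685588725, 156483795997357542)
(x_4, y_4) = (907925·2993711291685588725 + 366·47458·156483795997357542, 907925·156483795997357542 + 47458·2993711291685588725) = (5436130649005627630680001, 284151100961715516031400)
(x_5, y_5) = (907925·5436130649005627630680001 + 366·47458·284151100961715516031400, 907925·284151100961715516031400 + 47458·5436130649005627630680001) = (9871197838993875221878594227125, 515975776681174635989620332458)

907925 47458
1648655611249 86176609300
2993711291685588725 156483795997357542
5436130649005627630680001 284151100961715516031400
9871197838993875221878594227125 515975776681174635989620332458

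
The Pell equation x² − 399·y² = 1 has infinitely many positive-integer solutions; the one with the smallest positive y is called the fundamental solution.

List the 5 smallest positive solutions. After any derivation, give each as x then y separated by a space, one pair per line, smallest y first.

[19; 1,38] for √399; ℓ=2 ⇒ convergent index 1
a_0=19:  p_0=19·1+0=19,  q_0=19·0+1=1
a_1=1:  p_1=1·19+1=20,  q_1=1·1+0=1
→ (20, 1).  Check: 20²=400, 399·1²=399, difference 1.
(x_2, y_2) = (20·20 + 399·1·1, 20·1 + 1·20) = (799, 40)
(x_3, y_3) = (20·799 + 399·1·40, 20·40 + 1·799) = (31940, 1599)
(x_4, y_4) = (20·31940 + 399·1·1599, 20·1599 + 1·31940) = (1276801, 63920)
(x_5, y_5) = (20·1276801 + 399·1·63920, 20·63920 + 1·1276801) = (51040100, 2555201)

20 1
799 40
31940 1599
1276801 63920
51040100 2555201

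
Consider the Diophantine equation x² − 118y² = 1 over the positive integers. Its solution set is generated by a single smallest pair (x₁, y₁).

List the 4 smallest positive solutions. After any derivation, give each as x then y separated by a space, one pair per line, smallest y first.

[10; 1,6,3,2,10,2,3,6,1,20] for √118; ℓ=10 ⇒ convergent index 9
step 0: (10, 1)  from 10·(1,0) + (0,1)
step 1: (11, 1)  from 1·(10,1) + (1,0)
…
step 3: (239, 22)  from 3·(76,7) + (11,1)
…
step 7: (42115, 3877)  from 3·(12112,1115) + (5779,532)
step 8: (264802, 24377)  from 6·(42115,3877) + (12112,1115)
step 9: (306917, 28254)  from 1·(264802,24377) + (42115,3877)
→ (306917, 28254).  Check: 306917²=94198044889, 118·28254²=94198044888, difference 1.
n=2: (306917,28254)∘(306917,28254) = (306917·306917+118·28254·28254, 306917·28254+28254·306917) = (188396089777,17343265836)
n=3: (188396089777,17343265836)∘(306917,28254) = (306917·188396089777+118·28254·17343265836, 306917·17343265836+28254·188396089777) = (115643925371868101,10645886241146970)
n=4: (115643925371868101,10645886241146970)∘(306917,28254) = (306917·115643925371868101+118·28254·10645886241146970, 306917·10645886241146970+28254·115643925371868101) = (70986173286526887819457,6534806934930865917144)

306917 28254
188396089777 17343265836
115643925371868101 10645886241146970
70986173286526887819457 6534806934930865917144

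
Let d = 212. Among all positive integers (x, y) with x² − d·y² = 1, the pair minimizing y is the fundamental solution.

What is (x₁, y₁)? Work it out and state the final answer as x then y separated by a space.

d=212: √d = [14; 1,1,3,1,1,…,1,1,28] (ℓ=14, even), read p_13/q_13
step 0: (14, 1)  from 14·(1,0) + (0,1)
…
step 3: (102, 7)  from 3·(29,2) + (15,1)
step 4: (131, 9)  from 1·(102,7) + (29,2)
…
step 6: (364, 25)  from 1·(233,16) + (131,9)
step 7: (2417, 166)  from 6·(364,25) + (233,16)
step 8: (2781, 191)  from 1·(2417,166) + (364,25)
step 9: (5198, 357)  from 1·(2781,191) + (2417,166)
step 10: (7979, 548)  from 1·(5198,357) + (2781,191)
step 11: (29135, 2001)  from 3·(7979,548) + (5198,357)
step 12: (37114, 2549)  from 1·(29135,2001) + (7979,548)
step 13: (66249, 4550)  from 1·(37114,2549) + (29135,2001)
fundamental: x₁=66249, y₁=4550  (since 4388930001 − 212·20702500 = 1)

66249 4550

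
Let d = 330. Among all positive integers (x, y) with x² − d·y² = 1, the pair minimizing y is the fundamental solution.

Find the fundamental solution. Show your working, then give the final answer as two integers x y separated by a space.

109 6

d=330: √d = [18; 6,36] (ℓ=2, even), read p_1/q_1
a_0=18:  p_0=18·1+0=18,  q_0=18·0+1=1
a_1=6:  p_1=6·18+1=109,  q_1=6·1+0=6
fundamental: x₁=109, y₁=6  (since 11881 − 330·36 = 1)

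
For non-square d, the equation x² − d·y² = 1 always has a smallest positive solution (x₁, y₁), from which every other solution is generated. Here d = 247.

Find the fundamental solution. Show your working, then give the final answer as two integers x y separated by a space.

85292 5427

[15; 1,2,1,1,9,1,9,1,1,2,1,30] for √247; ℓ=12 ⇒ convergent index 11
i=0: a=15 ⇒ p=15, q=1
…
i=2: a=2 ⇒ p=47, q=3
i=3: a=1 ⇒ p=63, q=4
i=4: a=1 ⇒ p=110, q=7
i=5: a=9 ⇒ p=1053, q=67
i=6: a=1 ⇒ p=1163, q=74
i=7: a=9 ⇒ p=11520, q=733
…
i=10: a=2 ⇒ p=61089, q=3887
i=11: a=1 ⇒ p=85292, q=5427
(x₁, y₁) = (85292, 5427);  85292² − 247·5427² = 1 ✓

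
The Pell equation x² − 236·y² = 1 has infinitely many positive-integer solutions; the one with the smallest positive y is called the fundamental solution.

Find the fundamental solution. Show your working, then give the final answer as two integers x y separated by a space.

√236 = [15; 2,1,3,5,1,6,1,5,3,1,2,30, …], period ℓ=12 (even) → k=11
k=0  a_k=15  p_k/q_k = 15/1
…
k=4  a_k=5  p_k/q_k = 891/58
k=5  a_k=1  p_k/q_k = 1060/69
…
k=9  a_k=3  p_k/q_k = 154729/10072
k=10  a_k=1  p_k/q_k = 203535/13249
k=11  a_k=2  p_k/q_k = 561799/36570
fundamental: x₁=561799, y₁=36570  (since 315618116401 − 236·1337364900 = 1)

561799 36570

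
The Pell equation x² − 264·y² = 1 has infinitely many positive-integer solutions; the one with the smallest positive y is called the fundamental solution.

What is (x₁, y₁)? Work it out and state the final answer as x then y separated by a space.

d=264: √d = [16; 4,32] (ℓ=2, even), read p_1/q_1
step 0: (16, 1)  from 16·(1,0) + (0,1)
step 1: (65, 4)  from 4·(16,1) + (1,0)
→ (65, 4).  Check: 65²=4225, 264·4²=4224, difference 1.

65 4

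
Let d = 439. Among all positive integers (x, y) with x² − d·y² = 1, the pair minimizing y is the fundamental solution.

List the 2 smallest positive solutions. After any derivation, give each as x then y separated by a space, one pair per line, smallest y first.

√439 = [20; 1,19,1,40, …], period ℓ=4 (even) → k=3
i=0: a=20 ⇒ p=20, q=1
…
i=2: a=19 ⇒ p=419, q=20
i=3: a=1 ⇒ p=440, q=21
fundamental: x₁=440, y₁=21  (since 193600 − 439·441 = 1)
(440+21√439)^2 = 387199 + 18480√439

440 21
387199 18480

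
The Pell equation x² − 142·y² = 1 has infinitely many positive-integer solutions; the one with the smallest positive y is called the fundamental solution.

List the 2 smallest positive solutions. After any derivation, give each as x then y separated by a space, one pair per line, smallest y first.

143 12
40897 3432

√142 = [11; 1,10,1,22, …], period ℓ=4 (even) → k=3
step 0: (11, 1)  from 11·(1,0) + (0,1)
…
step 2: (131, 11)  from 10·(12,1) + (11,1)
step 3: (143, 12)  from 1·(131,11) + (12,1)
→ (143, 12).  Check: 143²=20449, 142·12²=20448, difference 1.
(x_2, y_2) = (143·143 + 142·12·12, 143·12 + 12·143) = (40897, 3432)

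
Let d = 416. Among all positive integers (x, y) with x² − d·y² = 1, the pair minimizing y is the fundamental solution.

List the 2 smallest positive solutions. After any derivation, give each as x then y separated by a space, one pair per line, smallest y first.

√416 = [20; 2,1,1,9,1,1,2,40, …], period ℓ=8 (even) → k=7
i=0: a=20 ⇒ p=20, q=1
i=1: a=2 ⇒ p=41, q=2
…
i=6: a=1 ⇒ p=2060, q=101
i=7: a=2 ⇒ p=5201, q=255
fundamental: x₁=5201, y₁=255  (since 27050401 − 416·65025 = 1)
n=2: (5201,255)∘(5201,255) = (5201·5201+416·255·255, 5201·255+255·5201) = (54100801,2652510)

5201 255
54100801 2652510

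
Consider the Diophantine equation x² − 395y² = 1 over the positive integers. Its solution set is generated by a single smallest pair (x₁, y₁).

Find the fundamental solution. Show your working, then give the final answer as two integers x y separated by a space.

159 8

√395 = [19; 1,6,1,38, …], period ℓ=4 (even) → k=3
step 0: (19, 1)  from 19·(1,0) + (0,1)
…
step 2: (139, 7)  from 6·(20,1) + (19,1)
step 3: (159, 8)  from 1·(139,7) + (20,1)
fundamental: x₁=159, y₁=8  (since 25281 − 395·64 = 1)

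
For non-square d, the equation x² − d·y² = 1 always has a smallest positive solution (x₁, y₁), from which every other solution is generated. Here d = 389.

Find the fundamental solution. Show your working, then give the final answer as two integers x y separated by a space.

√389 = [19; 1,2,1,1,1,1,2,1,38, …], period ℓ=9 (odd) → k=17
step 0: (19, 1)  from 19·(1,0) + (0,1)
…
step 2: (59, 3)  from 2·(20,1) + (19,1)
…
step 5: (217, 11)  from 1·(138,7) + (79,4)
…
step 9: (49643, 2517)  from 38·(1282,65) + (927,47)
step 10: (50925, 2582)  from 1·(49643,2517) + (1282,65)
…
step 12: (202418, 10263)  from 1·(151493,7681) + (50925,2582)
step 13: (353911, 17944)  from 1·(202418,10263) + (151493,7681)
step 14: (556329, 28207)  from 1·(353911,17944) + (202418,10263)
step 15: (910240, 46151)  from 1·(556329,28207) + (353911,17944)
step 16: (2376809, 120509)  from 2·(910240,46151) + (556329,28207)
step 17: (3287049, 166660)  from 1·(2376809,120509) + (910240,46151)
fundamental: x₁=3287049, y₁=166660  (since 10804691128401 − 389·27775555600 = 1)

3287049 166660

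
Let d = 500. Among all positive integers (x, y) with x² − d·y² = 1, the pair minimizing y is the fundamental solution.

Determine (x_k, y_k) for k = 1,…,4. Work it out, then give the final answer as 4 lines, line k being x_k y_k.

930249 41602
1730726404001 77400437796
3220013013190122249 144003359718540806
5990827771012465337616001 267917962749548332043592

√500 = [22; 2,1,3,2,1,…,1,2,44, …], period ℓ=14 (even) → k=13
a_0=22:  p_0=22·1+0=22,  q_0=22·0+1=1
a_1=2:  p_1=2·22+1=45,  q_1=2·1+0=2
a_2=1:  p_2=1·45+22=67,  q_2=1·2+1=3
a_3=3:  p_3=3·67+45=246,  q_3=3·3+2=11
…
a_8=1:  p_8=1·14445+1364=15809,  q_8=1·646+61=707
a_9=1:  p_9=1·15809+14445=30254,  q_9=1·707+646=1353
…
a_11=3:  p_11=3·76317+30254=259205,  q_11=3·3413+1353=11592
a_12=1:  p_12=1·259205+76317=335522,  q_12=1·11592+3413=15005
a_13=2:  p_13=2·335522+259205=930249,  q_13=2·15005+11592=41602
→ (930249, 41602).  Check: 930249²=865363202001, 500·41602²=865363202000, difference 1.
k=2:  x_2 = 930249·930249+500·41602·41602 = 1730726404001,  y_2 = 930249·41602+41602·930249 = 77400437796
k=3:  x_3 = 930249·1730726404001+500·41602·77400437796 = 3220013013190122249,  y_3 = 930249·77400437796+41602·1730726404001 = 144003359718540806
k=4:  x_4 = 930249·3220013013190122249+500·41602·144003359718540806 = 5990827771012465337616001,  y_4 = 930249·144003359718540806+41602·3220013013190122249 = 267917962749548332043592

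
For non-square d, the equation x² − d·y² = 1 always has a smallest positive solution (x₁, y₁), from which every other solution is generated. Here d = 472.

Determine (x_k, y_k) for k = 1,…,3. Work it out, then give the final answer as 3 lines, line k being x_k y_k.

√472 = [21; 1,2,1,1,1,…,2,1,42, …], period ℓ=14 (even) → k=13
a_0=21:  p_0=21·1+0=21,  q_0=21·0+1=1
…
a_3=1:  p_3=1·65+22=87,  q_3=1·3+1=4
a_4=1:  p_4=1·87+65=152,  q_4=1·4+3=7
…
a_10=1:  p_10=1·30003+24224=54227,  q_10=1·1381+1115=2496
a_11=1:  p_11=1·54227+30003=84230,  q_11=1·2496+1381=3877
a_12=2:  p_12=2·84230+54227=222687,  q_12=2·3877+2496=10250
a_13=1:  p_13=1·222687+84230=306917,  q_13=1·10250+3877=14127
(x₁, y₁) = (306917, 14127);  306917² − 472·14127² = 1 ✓
(306917+14127√472)^2 = 188396089777 + 8671632918√472
(306917+14127√472)^3 = 115643925371868101 + 5322943120573485√472

306917 14127
188396089777 8671632918
115643925371868101 5322943120573485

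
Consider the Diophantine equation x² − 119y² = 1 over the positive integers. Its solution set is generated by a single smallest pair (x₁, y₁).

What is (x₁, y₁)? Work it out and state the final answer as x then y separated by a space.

√119 = [10; 1,9,1,20, …], period ℓ=4 (even) → k=3
k=0  a_k=10  p_k/q_k = 10/1
k=1  a_k=1  p_k/q_k = 11/1
k=2  a_k=9  p_k/q_k = 109/10
k=3  a_k=1  p_k/q_k = 120/11
fundamental: x₁=120, y₁=11  (since 14400 − 119·121 = 1)

120 11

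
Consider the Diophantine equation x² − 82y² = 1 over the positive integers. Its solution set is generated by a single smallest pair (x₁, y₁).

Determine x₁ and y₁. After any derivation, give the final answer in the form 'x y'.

163 18

√82 = [9; 18, …], period ℓ=1 (odd) → k=1
step 0: (9, 1)  from 9·(1,0) + (0,1)
step 1: (163, 18)  from 18·(9,1) + (1,0)
(x₁, y₁) = (163, 18);  163² − 82·18² = 1 ✓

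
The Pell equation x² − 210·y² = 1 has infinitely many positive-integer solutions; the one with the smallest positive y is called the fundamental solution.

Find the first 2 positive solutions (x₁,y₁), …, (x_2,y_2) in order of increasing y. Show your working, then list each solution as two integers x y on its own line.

29 2
1681 116

d=210: √d = [14; 2,28] (ℓ=2, even), read p_1/q_1
a_0=14:  p_0=14·1+0=14,  q_0=14·0+1=1
a_1=2:  p_1=2·14+1=29,  q_1=2·1+0=2
fundamental: x₁=29, y₁=2  (since 841 − 210·4 = 1)
n=2: (29,2)∘(29,2) = (29·29+210·2·2, 29·2+2·29) = (1681,116)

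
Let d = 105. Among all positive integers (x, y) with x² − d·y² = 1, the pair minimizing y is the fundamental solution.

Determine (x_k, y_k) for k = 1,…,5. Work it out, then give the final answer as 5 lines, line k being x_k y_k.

d=105: √d = [10; 4,20] (ℓ=2, even), read p_1/q_1
k=0  a_k=10  p_k/q_k = 10/1
k=1  a_k=4  p_k/q_k = 41/4
(x₁, y₁) = (41, 4);  41² − 105·4² = 1 ✓
n=2: (41,4)∘(41,4) = (41·41+105·4·4, 41·4+4·41) = (3361,328)
n=3: (3361,328)∘(41,4) = (41·3361+105·4·328, 41·328+4·3361) = (275561,26892)
n=4: (275561,26892)∘(41,4) = (41·275561+105·4·26892, 41·26892+4·275561) = (22592641,2204816)
n=5: (22592641,2204816)∘(41,4) = (41·22592641+105·4·2204816, 41·2204816+4·22592641) = (1852321001,180768020)

41 4
3361 328
275561 26892
22592641 2204816
1852321001 180768020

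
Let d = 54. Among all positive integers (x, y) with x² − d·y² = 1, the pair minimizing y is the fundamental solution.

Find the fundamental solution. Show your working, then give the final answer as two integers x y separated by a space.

√54 → a₀=7, period (2,1,6,1,2,14); ℓ=6 even so k=5
k=0  a_k=7  p_k/q_k = 7/1
…
k=2  a_k=1  p_k/q_k = 22/3
…
k=4  a_k=1  p_k/q_k = 169/23
k=5  a_k=2  p_k/q_k = 485/66
→ (485, 66).  Check: 485²=235225, 54·66²=235224, difference 1.

485 66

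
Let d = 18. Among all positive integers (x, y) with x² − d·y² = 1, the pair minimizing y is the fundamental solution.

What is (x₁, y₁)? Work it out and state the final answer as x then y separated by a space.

17 4

[4; 4,8] for √18; ℓ=2 ⇒ convergent index 1
k=0  a_k=4  p_k/q_k = 4/1
k=1  a_k=4  p_k/q_k = 17/4
→ (17, 4).  Check: 17²=289, 18·4²=288, difference 1.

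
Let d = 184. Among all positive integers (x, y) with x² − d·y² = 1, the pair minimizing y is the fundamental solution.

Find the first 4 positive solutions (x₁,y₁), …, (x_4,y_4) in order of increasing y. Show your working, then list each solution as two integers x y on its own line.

24335 1794
1184384449 87313980
57643991108495 4249571404806
2805533046066067201 206826640184594040

√184 = [13; 1,1,3,2,1,2,1,2,3,1,1,26, …], period ℓ=12 (even) → k=11
k=0  a_k=13  p_k/q_k = 13/1
…
k=2  a_k=1  p_k/q_k = 27/2
…
k=4  a_k=2  p_k/q_k = 217/16
…
k=6  a_k=2  p_k/q_k = 841/62
k=7  a_k=1  p_k/q_k = 1153/85
k=8  a_k=2  p_k/q_k = 3147/232
k=9  a_k=3  p_k/q_k = 10594/781
k=10  a_k=1  p_k/q_k = 13741/1013
k=11  a_k=1  p_k/q_k = 24335/1794
fundamental: x₁=24335, y₁=1794  (since 592192225 − 184·3218436 = 1)
(x_2, y_2) = (24335·24335 + 184·1794·1794, 24335·1794 + 1794·24335) = (1184384449, 87313980)
(x_3, y_3) = (24335·1184384449 + 184·1794·87313980, 24335·87313980 + 1794·1184384449) = (57643991108495, 4249571404806)
(x_4, y_4) = (24335·57643991108495 + 184·1794·4249571404806, 24335·4249571404806 + 1794·57643991108495) = (2805533046066067201, 206826640184594040)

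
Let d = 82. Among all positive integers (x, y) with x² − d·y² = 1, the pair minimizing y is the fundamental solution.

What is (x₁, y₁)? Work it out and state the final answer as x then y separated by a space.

163 18

[9; 18] for √82; ℓ=1 ⇒ convergent index 1
k=0  a_k=9  p_k/q_k = 9/1
k=1  a_k=18  p_k/q_k = 163/18
fundamental: x₁=163, y₁=18  (since 26569 − 82·324 = 1)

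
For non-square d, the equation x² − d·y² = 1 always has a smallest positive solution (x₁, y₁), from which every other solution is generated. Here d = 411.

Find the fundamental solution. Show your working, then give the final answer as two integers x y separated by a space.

49730 2453

[20; 3,1,1,1,19,1,1,1,3,40] for √411; ℓ=10 ⇒ convergent index 9
i=0: a=20 ⇒ p=20, q=1
i=1: a=3 ⇒ p=61, q=3
i=2: a=1 ⇒ p=81, q=4
i=3: a=1 ⇒ p=142, q=7
i=4: a=1 ⇒ p=223, q=11
…
i=6: a=1 ⇒ p=4602, q=227
…
i=8: a=1 ⇒ p=13583, q=670
i=9: a=3 ⇒ p=49730, q=2453
→ (49730, 2453).  Check: 49730²=2473072900, 411·2453²=2473072899, difference 1.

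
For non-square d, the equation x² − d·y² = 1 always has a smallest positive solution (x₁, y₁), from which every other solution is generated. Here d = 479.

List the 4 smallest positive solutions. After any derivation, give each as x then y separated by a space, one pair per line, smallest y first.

d=479: √d = [21; 1,7,1,3,2,21,2,3,1,7,1,42] (ℓ=12, even), read p_11/q_11
k=0  a_k=21  p_k/q_k = 21/1
k=1  a_k=1  p_k/q_k = 22/1
k=2  a_k=7  p_k/q_k = 175/8
k=3  a_k=1  p_k/q_k = 197/9
…
k=8  a_k=3  p_k/q_k = 264712/12095
k=9  a_k=1  p_k/q_k = 340591/15562
k=10  a_k=7  p_k/q_k = 2648849/121029
k=11  a_k=1  p_k/q_k = 2989440/136591
→ (2989440, 136591).  Check: 2989440²=8936751513600, 479·136591²=8936751513599, difference 1.
(2989440+136591√479)^2 = 17873503027199 + 816661198080√479
(2989440+136591√479)^3 = 106863529779256567680 + 4882719303976413809√479
(2989440+136591√479)^4 = 638924220926583633867571201 + 29193192792157684333155840√479

2989440 136591
17873503027199 816661198080
106863529779256567680 4882719303976413809
638924220926583633867571201 29193192792157684333155840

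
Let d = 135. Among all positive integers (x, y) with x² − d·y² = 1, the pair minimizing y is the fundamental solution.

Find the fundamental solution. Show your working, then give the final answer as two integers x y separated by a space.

√135 → a₀=11, period (1,1,1,1,1,1,1,22); ℓ=8 even so k=7
i=0: a=11 ⇒ p=11, q=1
i=1: a=1 ⇒ p=12, q=1
i=2: a=1 ⇒ p=23, q=2
…
i=4: a=1 ⇒ p=58, q=5
i=5: a=1 ⇒ p=93, q=8
i=6: a=1 ⇒ p=151, q=13
i=7: a=1 ⇒ p=244, q=21
→ (244, 21).  Check: 244²=59536, 135·21²=59535, difference 1.

244 21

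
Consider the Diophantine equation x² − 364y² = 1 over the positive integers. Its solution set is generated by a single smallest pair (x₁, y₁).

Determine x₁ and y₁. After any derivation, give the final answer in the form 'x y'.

4954951 259710

√364 = [19; 12,1,2,3,1,8,1,3,2,1,12,38, …], period ℓ=12 (even) → k=11
step 0: (19, 1)  from 19·(1,0) + (0,1)
step 1: (229, 12)  from 12·(19,1) + (1,0)
step 2: (248, 13)  from 1·(229,12) + (19,1)
…
step 4: (2423, 127)  from 3·(725,38) + (248,13)
…
step 7: (30755, 1612)  from 1·(27607,1447) + (3148,165)
…
step 9: (270499, 14178)  from 2·(119872,6283) + (30755,1612)
step 10: (390371, 20461)  from 1·(270499,14178) + (119872,6283)
step 11: (4954951, 259710)  from 12·(390371,20461) + (270499,14178)
→ (4954951, 259710).  Check: 4954951²=24551539412401, 364·259710²=24551539412400, difference 1.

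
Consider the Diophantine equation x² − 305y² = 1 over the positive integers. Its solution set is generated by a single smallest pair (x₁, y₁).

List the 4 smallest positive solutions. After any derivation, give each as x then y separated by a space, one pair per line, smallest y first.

489 28
478241 27384
467719209 26781524
457428908161 26192303088

√305 = [17; 2,6,2,34, …], period ℓ=4 (even) → k=3
step 0: (17, 1)  from 17·(1,0) + (0,1)
…
step 2: (227, 13)  from 6·(35,2) + (17,1)
step 3: (489, 28)  from 2·(227,13) + (35,2)
fundamental: x₁=489, y₁=28  (since 239121 − 305·784 = 1)
(489+28√305)^2 = 478241 + 27384√305
(489+28√305)^3 = 467719209 + 26781524√305
(489+28√305)^4 = 457428908161 + 26192303088√305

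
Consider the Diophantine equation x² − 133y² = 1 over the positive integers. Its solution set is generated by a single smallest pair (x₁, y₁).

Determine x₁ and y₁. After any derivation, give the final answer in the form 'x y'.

√133 = [11; 1,1,7,5,1,…,1,1,22, …], period ℓ=16 (even) → k=15
step 0: (11, 1)  from 11·(1,0) + (0,1)
…
step 7: (3010, 261)  from 1·(1949,169) + (1061,92)
…
step 11: (29927, 2595)  from 1·(18948,1643) + (10979,952)
…
step 14: (1378591, 119539)  from 1·(1210008,104921) + (168583,14618)
step 15: (2588599, 224460)  from 1·(1378591,119539) + (1210008,104921)
fundamental: x₁=2588599, y₁=224460  (since 6700844782801 − 133·50382291600 = 1)

2588599 224460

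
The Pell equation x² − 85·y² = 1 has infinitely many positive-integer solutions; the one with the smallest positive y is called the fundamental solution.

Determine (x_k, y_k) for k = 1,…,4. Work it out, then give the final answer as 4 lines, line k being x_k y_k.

285769 30996
163327842721 17715391848
93348068572789129 10125019625991228
53351968415791425367681 5786833466982059076816

√85 = [9; 4,1,1,4,18, …], period ℓ=5 (odd) → k=9
a_0=9:  p_0=9·1+0=9,  q_0=9·0+1=1
a_1=4:  p_1=4·9+1=37,  q_1=4·1+0=4
…
a_8=1:  p_8=1·34813+27926=62739,  q_8=1·3776+3029=6805
a_9=4:  p_9=4·62739+34813=285769,  q_9=4·6805+3776=30996
(x₁, y₁) = (285769, 30996);  285769² − 85·30996² = 1 ✓
n=2: (285769,30996)∘(285769,30996) = (285769·285769+85·30996·30996, 285769·30996+30996·285769) = (163327842721,17715391848)
n=3: (163327842721,17715391848)∘(285769,30996) = (285769·163327842721+85·30996·17715391848, 285769·17715391848+30996·163327842721) = (93348068572789129,10125019625991228)
n=4: (93348068572789129,10125019625991228)∘(285769,30996) = (285769·93348068572789129+85·30996·10125019625991228, 285769·10125019625991228+30996·93348068572789129) = (53351968415791425367681,5786833466982059076816)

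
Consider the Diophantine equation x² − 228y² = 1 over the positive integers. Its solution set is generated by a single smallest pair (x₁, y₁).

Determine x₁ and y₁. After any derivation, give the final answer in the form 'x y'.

[15; 10,30] for √228; ℓ=2 ⇒ convergent index 1
a_0=15:  p_0=15·1+0=15,  q_0=15·0+1=1
a_1=10:  p_1=10·15+1=151,  q_1=10·1+0=10
(x₁, y₁) = (151, 10);  151² − 228·10² = 1 ✓

151 10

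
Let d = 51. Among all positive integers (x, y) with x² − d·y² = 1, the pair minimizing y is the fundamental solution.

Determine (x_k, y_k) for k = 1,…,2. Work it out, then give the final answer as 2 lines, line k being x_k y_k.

50 7
4999 700

d=51: √d = [7; 7,14] (ℓ=2, even), read p_1/q_1
k=0  a_k=7  p_k/q_k = 7/1
k=1  a_k=7  p_k/q_k = 50/7
fundamental: x₁=50, y₁=7  (since 2500 − 51·49 = 1)
n=2: (50,7)∘(50,7) = (50·50+51·7·7, 50·7+7·50) = (4999,700)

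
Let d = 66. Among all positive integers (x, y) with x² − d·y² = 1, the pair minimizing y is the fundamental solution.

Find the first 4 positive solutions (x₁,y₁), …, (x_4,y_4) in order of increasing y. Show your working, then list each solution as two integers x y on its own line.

√66 → a₀=8, period (8,16); ℓ=2 even so k=1
a_0=8:  p_0=8·1+0=8,  q_0=8·0+1=1
a_1=8:  p_1=8·8+1=65,  q_1=8·1+0=8
(x₁, y₁) = (65, 8);  65² − 66·8² = 1 ✓
(x_2, y_2) = (65·65 + 66·8·8, 65·8 + 8·65) = (8449, 1040)
(x_3, y_3) = (65·8449 + 66·8·1040, 65·1040 + 8·8449) = (1098305, 135192)
(x_4, y_4) = (65·1098305 + 66·8·135192, 65·135192 + 8·1098305) = (142771201, 17573920)

65 8
8449 1040
1098305 135192
142771201 17573920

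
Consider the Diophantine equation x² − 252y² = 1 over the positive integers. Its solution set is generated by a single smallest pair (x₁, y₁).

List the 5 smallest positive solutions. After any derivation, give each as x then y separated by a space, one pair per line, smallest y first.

127 8
32257 2032
8193151 516120
2081028097 131092448
528572943487 33296965672

√252 → a₀=15, period (1,6,1,30); ℓ=4 even so k=3
k=0  a_k=15  p_k/q_k = 15/1
…
k=2  a_k=6  p_k/q_k = 111/7
k=3  a_k=1  p_k/q_k = 127/8
(x₁, y₁) = (127, 8);  127² − 252·8² = 1 ✓
k=2:  x_2 = 127·127+252·8·8 = 32257,  y_2 = 127·8+8·127 = 2032
k=3:  x_3 = 127·32257+252·8·2032 = 8193151,  y_3 = 127·2032+8·32257 = 516120
k=4:  x_4 = 127·8193151+252·8·516120 = 2081028097,  y_4 = 127·516120+8·8193151 = 131092448
k=5:  x_5 = 127·2081028097+252·8·131092448 = 528572943487,  y_5 = 127·131092448+8·2081028097 = 33296965672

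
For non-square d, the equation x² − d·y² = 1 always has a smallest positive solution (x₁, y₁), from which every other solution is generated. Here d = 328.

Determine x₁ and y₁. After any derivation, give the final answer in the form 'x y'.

[18; 9,36] for √328; ℓ=2 ⇒ convergent index 1
step 0: (18, 1)  from 18·(1,0) + (0,1)
step 1: (163, 9)  from 9·(18,1) + (1,0)
fundamental: x₁=163, y₁=9  (since 26569 − 328·81 = 1)

163 9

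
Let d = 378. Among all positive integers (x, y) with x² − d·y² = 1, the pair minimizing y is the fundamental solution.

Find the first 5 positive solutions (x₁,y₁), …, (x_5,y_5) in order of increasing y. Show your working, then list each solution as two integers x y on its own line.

√378 → a₀=19, period (2,3,1,4,1,3,2,38); ℓ=8 even so k=7
k=0  a_k=19  p_k/q_k = 19/1
k=1  a_k=2  p_k/q_k = 39/2
…
k=4  a_k=4  p_k/q_k = 836/43
…
k=6  a_k=3  p_k/q_k = 3869/199
k=7  a_k=2  p_k/q_k = 8749/450
(x₁, y₁) = (8749, 450);  8749² − 378·450² = 1 ✓
(8749+450√378)^2 = 153090001 + 7874100√378
(8749+450√378)^3 = 2678768828749 + 137781001350√378
(8749+450√378)^4 = 46873096812360001 + 2410891953748200√378
(8749+450√378)^5 = 820185445343906468749 + 42185787268905002250√378

8749 450
153090001 7874100
2678768828749 137781001350
46873096812360001 2410891953748200
820185445343906468749 42185787268905002250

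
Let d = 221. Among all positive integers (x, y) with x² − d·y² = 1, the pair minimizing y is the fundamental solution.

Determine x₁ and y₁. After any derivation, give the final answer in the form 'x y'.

1665 112

√221 → a₀=14, period (1,6,2,6,1,28); ℓ=6 even so k=5
i=0: a=14 ⇒ p=14, q=1
…
i=4: a=6 ⇒ p=1442, q=97
i=5: a=1 ⇒ p=1665, q=112
(x₁, y₁) = (1665, 112);  1665² − 221·112² = 1 ✓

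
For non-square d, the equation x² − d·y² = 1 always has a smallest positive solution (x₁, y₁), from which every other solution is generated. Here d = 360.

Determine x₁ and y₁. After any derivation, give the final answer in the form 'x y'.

[18; 1,36] for √360; ℓ=2 ⇒ convergent index 1
step 0: (18, 1)  from 18·(1,0) + (0,1)
step 1: (19, 1)  from 1·(18,1) + (1,0)
→ (19, 1).  Check: 19²=361, 360·1²=360, difference 1.

19 1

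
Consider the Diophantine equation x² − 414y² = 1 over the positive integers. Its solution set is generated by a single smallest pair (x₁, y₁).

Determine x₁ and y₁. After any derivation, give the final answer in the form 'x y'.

[20; 2,1,7,2,7,1,2,40] for √414; ℓ=8 ⇒ convergent index 7
k=0  a_k=20  p_k/q_k = 20/1
k=1  a_k=2  p_k/q_k = 41/2
k=2  a_k=1  p_k/q_k = 61/3
k=3  a_k=7  p_k/q_k = 468/23
k=4  a_k=2  p_k/q_k = 997/49
k=5  a_k=7  p_k/q_k = 7447/366
k=6  a_k=1  p_k/q_k = 8444/415
k=7  a_k=2  p_k/q_k = 24335/1196
→ (24335, 1196).  Check: 24335²=592192225, 414·1196²=592192224, difference 1.

24335 1196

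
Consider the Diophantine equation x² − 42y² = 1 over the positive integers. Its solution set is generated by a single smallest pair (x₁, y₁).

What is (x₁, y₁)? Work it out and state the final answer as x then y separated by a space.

13 2

[6; 2,12] for √42; ℓ=2 ⇒ convergent index 1
i=0: a=6 ⇒ p=6, q=1
i=1: a=2 ⇒ p=13, q=2
fundamental: x₁=13, y₁=2  (since 169 − 42·4 = 1)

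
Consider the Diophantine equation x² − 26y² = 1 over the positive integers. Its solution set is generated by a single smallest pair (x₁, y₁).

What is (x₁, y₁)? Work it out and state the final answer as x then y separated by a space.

51 10

d=26: √d = [5; 10] (ℓ=1, odd), read p_1/q_1
i=0: a=5 ⇒ p=5, q=1
i=1: a=10 ⇒ p=51, q=10
(x₁, y₁) = (51, 10);  51² − 26·10² = 1 ✓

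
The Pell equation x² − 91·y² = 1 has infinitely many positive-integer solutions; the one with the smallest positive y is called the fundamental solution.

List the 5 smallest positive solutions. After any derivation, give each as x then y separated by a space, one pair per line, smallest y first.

d=91: √d = [9; 1,1,5,1,5,1,1,18] (ℓ=8, even), read p_7/q_7
step 0: (9, 1)  from 9·(1,0) + (0,1)
step 1: (10, 1)  from 1·(9,1) + (1,0)
…
step 3: (105, 11)  from 5·(19,2) + (10,1)
…
step 6: (849, 89)  from 1·(725,76) + (124,13)
step 7: (1574, 165)  from 1·(849,89) + (725,76)
(x₁, y₁) = (1574, 165);  1574² − 91·165² = 1 ✓
n=2: (1574,165)∘(1574,165) = (1574·1574+91·165·165, 1574·165+165·1574) = (4954951,519420)
n=3: (4954951,519420)∘(1574,165) = (1574·4954951+91·165·519420, 1574·519420+165·4954951) = (15598184174,1635133995)
n=4: (15598184174,1635133995)∘(1574,165) = (1574·15598184174+91·165·1635133995, 1574·1635133995+165·15598184174) = (49103078824801,5147401296840)
n=5: (49103078824801,5147401296840)∘(1574,165) = (1574·49103078824801+91·165·5147401296840, 1574·5147401296840+165·49103078824801) = (154576476542289374,16204017647318325)

1574 165
4954951 519420
15598184174 1635133995
49103078824801 5147401296840
154576476542289374 16204017647318325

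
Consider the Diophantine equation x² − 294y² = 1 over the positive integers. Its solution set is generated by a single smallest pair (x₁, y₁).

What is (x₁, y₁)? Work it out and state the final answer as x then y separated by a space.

√294 = [17; 6,1,4,1,6,34, …], period ℓ=6 (even) → k=5
a_0=17:  p_0=17·1+0=17,  q_0=17·0+1=1
…
a_4=1:  p_4=1·583+120=703,  q_4=1·34+7=41
a_5=6:  p_5=6·703+583=4801,  q_5=6·41+34=280
→ (4801, 280).  Check: 4801²=23049601, 294·280²=23049600, difference 1.

4801 280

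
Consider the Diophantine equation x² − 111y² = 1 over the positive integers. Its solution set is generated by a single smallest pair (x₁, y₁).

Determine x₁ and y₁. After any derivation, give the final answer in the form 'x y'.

295 28

d=111: √d = [10; 1,1,6,1,1,20] (ℓ=6, even), read p_5/q_5
i=0: a=10 ⇒ p=10, q=1
i=1: a=1 ⇒ p=11, q=1
i=2: a=1 ⇒ p=21, q=2
i=3: a=6 ⇒ p=137, q=13
i=4: a=1 ⇒ p=158, q=15
i=5: a=1 ⇒ p=295, q=28
→ (295, 28).  Check: 295²=87025, 111·28²=87024, difference 1.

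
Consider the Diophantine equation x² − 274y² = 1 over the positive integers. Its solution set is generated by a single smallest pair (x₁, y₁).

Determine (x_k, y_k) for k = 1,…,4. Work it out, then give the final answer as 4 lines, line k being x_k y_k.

3959299 239190
31352097142801 1894049455620
248264653730785753699 14998216231173381570
1965907990503261255572251201 118764845051735182903983240

[16; 1,1,4,4,1,1,32] for √274; ℓ=7 ⇒ convergent index 13
step 0: (16, 1)  from 16·(1,0) + (0,1)
…
step 9: (93011, 5619)  from 1·(47209,2852) + (45802,2767)
…
step 12: (2189276, 132259)  from 1·(1770023,106931) + (419253,25328)
step 13: (3959299, 239190)  from 1·(2189276,132259) + (1770023,106931)
(x₁, y₁) = (3959299, 239190);  3959299² − 274·239190² = 1 ✓
(3959299+239190√274)^2 = 31352097142801 + 1894049455620√274
(3959299+239190√274)^3 = 248264653730785753699 + 14998216231173381570√274
(3959299+239190√274)^4 = 1965907990503261255572251201 + 118764845051735182903983240√274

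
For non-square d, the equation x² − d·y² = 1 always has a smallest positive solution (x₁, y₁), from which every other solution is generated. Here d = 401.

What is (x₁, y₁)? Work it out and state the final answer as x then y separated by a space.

[20; 40] for √401; ℓ=1 ⇒ convergent index 1
i=0: a=20 ⇒ p=20, q=1
i=1: a=40 ⇒ p=801, q=40
(x₁, y₁) = (801, 40);  801² − 401·40² = 1 ✓

801 40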